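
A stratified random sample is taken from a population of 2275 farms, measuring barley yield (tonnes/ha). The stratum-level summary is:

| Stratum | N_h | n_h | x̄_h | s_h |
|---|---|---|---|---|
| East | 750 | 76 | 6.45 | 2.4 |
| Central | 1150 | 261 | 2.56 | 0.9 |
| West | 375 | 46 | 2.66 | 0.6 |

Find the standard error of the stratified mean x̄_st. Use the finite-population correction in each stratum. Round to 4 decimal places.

SE(x̄_st) ≈ 0.0906

V̂(x̄_st) = Σ W_h² (1 − n_h/N_h) s_h²/n_h, with W_h = N_h/N and N = 2275:
  stratum East: (750/2275)²·(1 − 76/750)·2.4²/76 = 0.00740231
  stratum Central: (1150/2275)²·(1 − 261/1150)·0.9²/261 = 0.000613029
  stratum West: (375/2275)²·(1 − 46/375)·0.6²/46 = 0.000186556
V̂(x̄_st) = 0.00820189
SE(x̄_st) = √0.00820189 = 0.0905643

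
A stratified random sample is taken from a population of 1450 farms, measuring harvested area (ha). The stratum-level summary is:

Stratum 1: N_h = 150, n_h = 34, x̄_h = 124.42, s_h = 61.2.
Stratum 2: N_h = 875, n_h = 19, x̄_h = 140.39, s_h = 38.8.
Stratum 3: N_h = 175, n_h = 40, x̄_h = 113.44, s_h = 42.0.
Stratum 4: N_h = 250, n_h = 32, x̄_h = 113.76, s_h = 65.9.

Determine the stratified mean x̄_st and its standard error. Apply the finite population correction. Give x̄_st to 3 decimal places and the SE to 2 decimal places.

x̄_st ≈ 130.894, SE ≈ 5.76

x̄_st = Σ W_h x̄_h = (150·124.42 + 875·140.39 + 175·113.44 + 250·113.76)/1450 = 130.89397
V̂(x̄_st) = Σ W_h² (1 − n_h/N_h) s_h²/n_h, with W_h = N_h/N and N = 1450:
  stratum 1: (150/1450)²·(1 − 34/150)·61.2²/34 = 0.911669
  stratum 2: (875/1450)²·(1 − 19/875)·38.8²/19 = 28.2264
  stratum 3: (175/1450)²·(1 − 40/175)·42.0²/40 = 0.495535
  stratum 4: (250/1450)²·(1 − 32/250)·65.9²/32 = 3.51788
V̂(x̄_st) = 33.1515
SE(x̄_st) = √33.1515 = 5.75773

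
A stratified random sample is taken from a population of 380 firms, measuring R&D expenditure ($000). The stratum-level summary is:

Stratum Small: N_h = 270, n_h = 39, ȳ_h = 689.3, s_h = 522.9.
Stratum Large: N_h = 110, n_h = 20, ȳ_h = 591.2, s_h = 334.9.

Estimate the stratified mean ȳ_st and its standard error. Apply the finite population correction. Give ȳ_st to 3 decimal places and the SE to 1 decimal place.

ȳ_st = Σ W_h ȳ_h = (270·689.3 + 110·591.2)/380 = 660.90263
V̂(ȳ_st) = Σ W_h² (1 − n_h/N_h) s_h²/n_h, with W_h = N_h/N and N = 380:
  stratum Small: (270/380)²·(1 − 39/270)·522.9²/39 = 3028.18
  stratum Large: (110/380)²·(1 − 20/110)·334.9²/20 = 384.475
V̂(ȳ_st) = 3412.65
SE(ȳ_st) = √3412.65 = 58.4179

ȳ_st ≈ 660.903, SE ≈ 58.4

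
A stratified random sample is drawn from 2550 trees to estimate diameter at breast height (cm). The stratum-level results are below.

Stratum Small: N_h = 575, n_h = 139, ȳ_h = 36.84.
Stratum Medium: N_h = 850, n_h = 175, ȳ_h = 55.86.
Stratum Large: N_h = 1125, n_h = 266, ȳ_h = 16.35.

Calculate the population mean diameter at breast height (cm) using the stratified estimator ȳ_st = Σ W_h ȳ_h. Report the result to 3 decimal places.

N = Σ N_h = 2550. Stratum weights W_h = N_h/N.
ȳ_st = (575·36.84 + 850·55.86 + 1125·16.35) / 2550 = 34.14029

ȳ_st ≈ 34.140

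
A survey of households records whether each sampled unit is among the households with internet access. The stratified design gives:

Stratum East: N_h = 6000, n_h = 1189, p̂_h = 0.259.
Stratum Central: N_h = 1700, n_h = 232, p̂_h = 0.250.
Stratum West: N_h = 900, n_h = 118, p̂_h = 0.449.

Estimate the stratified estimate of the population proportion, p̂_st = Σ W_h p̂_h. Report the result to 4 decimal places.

N = 8600; stratum weights W_h = N_h/N.
p̂_st = Σ W_h p̂_h = (6000·0.259 + 1700·0.250 + 900·0.449)/8600 = 0.27710

p̂_st ≈ 0.2771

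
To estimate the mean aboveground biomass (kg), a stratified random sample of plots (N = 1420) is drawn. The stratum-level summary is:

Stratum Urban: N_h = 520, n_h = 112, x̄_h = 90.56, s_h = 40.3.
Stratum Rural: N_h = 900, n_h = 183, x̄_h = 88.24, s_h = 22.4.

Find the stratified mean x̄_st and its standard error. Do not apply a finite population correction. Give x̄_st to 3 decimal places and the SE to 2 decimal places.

x̄_st ≈ 89.090, SE ≈ 1.75

x̄_st = Σ W_h x̄_h = (520·90.56 + 900·88.24)/1420 = 89.08958
V̂(x̄_st) = Σ W_h² s_h²/n_h, with W_h = N_h/N and N = 1420:
  stratum Urban: (520/1420)²·40.3²/112 = 1.94456
  stratum Rural: (900/1420)²·22.4²/183 = 1.10142
V̂(x̄_st) = 3.04598
SE(x̄_st) = √3.04598 = 1.74527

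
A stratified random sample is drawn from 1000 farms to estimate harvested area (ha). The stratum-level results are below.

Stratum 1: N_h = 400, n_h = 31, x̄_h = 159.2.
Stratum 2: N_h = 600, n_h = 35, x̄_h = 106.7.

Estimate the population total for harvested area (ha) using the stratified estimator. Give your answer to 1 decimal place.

τ̂_st ≈ 127700.0

τ̂_st = Σ N_h x̄_h = 400·159.2 + 600·106.7 = 127700.0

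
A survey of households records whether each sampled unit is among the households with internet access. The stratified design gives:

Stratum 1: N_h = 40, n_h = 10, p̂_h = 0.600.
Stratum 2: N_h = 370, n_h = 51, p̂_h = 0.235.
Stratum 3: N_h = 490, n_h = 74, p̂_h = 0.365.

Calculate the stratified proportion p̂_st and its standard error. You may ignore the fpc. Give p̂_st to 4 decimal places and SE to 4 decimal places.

N = 900; stratum weights W_h = N_h/N.
p̂_st = Σ W_h p̂_h = (40·0.600 + 370·0.235 + 490·0.365)/900 = 0.32200
V̂(p̂_st) = Σ W_h² p̂_h(1−p̂_h)/(n_h−1):
  stratum 1: (40/900)²·0.600·0.400/9 = 5.26749e-05
  stratum 2: (370/900)²·0.235·0.765/50 = 0.000607684
  stratum 3: (490/900)²·0.365·0.635/73 = 0.000941133
V̂(p̂_st) = 0.00160149; SE = √V̂ = 0.0400186

p̂_st ≈ 0.3220, SE ≈ 0.0400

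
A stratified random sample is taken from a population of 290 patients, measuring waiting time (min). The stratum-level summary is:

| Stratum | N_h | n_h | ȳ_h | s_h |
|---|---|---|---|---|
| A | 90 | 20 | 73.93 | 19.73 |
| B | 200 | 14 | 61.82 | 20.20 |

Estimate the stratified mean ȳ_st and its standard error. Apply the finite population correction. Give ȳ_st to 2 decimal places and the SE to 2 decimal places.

ȳ_st ≈ 65.58, SE ≈ 3.79

ȳ_st = Σ W_h ȳ_h = (90·73.93 + 200·61.82)/290 = 65.57828
V̂(ȳ_st) = Σ W_h² (1 − n_h/N_h) s_h²/n_h, with W_h = N_h/N and N = 290:
  stratum A: (90/290)²·(1 − 20/90)·19.73²/20 = 1.45804
  stratum B: (200/290)²·(1 − 14/200)·20.20²/14 = 12.892
V̂(ȳ_st) = 14.3501
SE(ȳ_st) = √14.3501 = 3.78815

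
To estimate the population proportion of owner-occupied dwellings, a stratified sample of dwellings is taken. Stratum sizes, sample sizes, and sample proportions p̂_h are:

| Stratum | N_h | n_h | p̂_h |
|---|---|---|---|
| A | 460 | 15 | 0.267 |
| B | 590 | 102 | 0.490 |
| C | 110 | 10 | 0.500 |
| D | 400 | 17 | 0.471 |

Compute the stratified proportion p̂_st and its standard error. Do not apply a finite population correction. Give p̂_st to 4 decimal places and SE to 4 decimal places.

p̂_st ≈ 0.4201, SE ≈ 0.0523

N = 1560; stratum weights W_h = N_h/N.
p̂_st = Σ W_h p̂_h = (460·0.267 + 590·0.490 + 110·0.500 + 400·0.471)/1560 = 0.42008
V̂(p̂_st) = Σ W_h² p̂_h(1−p̂_h)/(n_h−1):
  stratum A: (460/1560)²·0.267·0.733/14 = 0.0012155
  stratum B: (590/1560)²·0.490·0.510/101 = 0.000353916
  stratum C: (110/1560)²·0.500·0.500/9 = 0.000138113
  stratum D: (400/1560)²·0.471·0.529/16 = 0.00102383
V̂(p̂_st) = 0.00273135; SE = √V̂ = 0.0522624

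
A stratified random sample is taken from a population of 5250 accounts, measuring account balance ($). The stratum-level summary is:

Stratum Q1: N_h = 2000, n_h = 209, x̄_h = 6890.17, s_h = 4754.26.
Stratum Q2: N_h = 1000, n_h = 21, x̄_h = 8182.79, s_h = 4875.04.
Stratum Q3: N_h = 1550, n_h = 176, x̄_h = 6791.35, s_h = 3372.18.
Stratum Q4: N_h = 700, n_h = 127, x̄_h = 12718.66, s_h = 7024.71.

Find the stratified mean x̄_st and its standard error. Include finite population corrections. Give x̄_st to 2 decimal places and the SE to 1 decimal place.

x̄_st = Σ W_h x̄_h = (2000·6890.17 + 1000·8182.79 + 1550·6791.35 + 700·12718.66)/5250 = 7884.33990
V̂(x̄_st) = Σ W_h² (1 − n_h/N_h) s_h²/n_h, with W_h = N_h/N and N = 5250:
  stratum Q1: (2000/5250)²·(1 − 209/2000)·4754.26²/209 = 14054.9
  stratum Q2: (1000/5250)²·(1 − 21/1000)·4875.04²/21 = 40197.7
  stratum Q3: (1550/5250)²·(1 − 176/1550)·3372.18²/176 = 4992.39
  stratum Q4: (700/5250)²·(1 − 127/700)·7024.71²/127 = 5654.41
V̂(x̄_st) = 64899.4
SE(x̄_st) = √64899.4 = 254.754

x̄_st ≈ 7884.34, SE ≈ 254.8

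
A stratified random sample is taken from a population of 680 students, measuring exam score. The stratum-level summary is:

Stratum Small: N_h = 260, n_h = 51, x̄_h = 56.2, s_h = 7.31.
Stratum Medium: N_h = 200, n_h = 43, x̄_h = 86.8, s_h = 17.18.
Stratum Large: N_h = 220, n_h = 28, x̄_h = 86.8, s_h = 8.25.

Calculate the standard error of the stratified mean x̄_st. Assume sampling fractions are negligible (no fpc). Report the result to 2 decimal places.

SE(x̄_st) ≈ 1.00

V̂(x̄_st) = Σ W_h² s_h²/n_h, with W_h = N_h/N and N = 680:
  stratum Small: (260/680)²·7.31²/51 = 0.153177
  stratum Medium: (200/680)²·17.18²/43 = 0.593772
  stratum Large: (220/680)²·8.25²/28 = 0.254435
V̂(x̄_st) = 1.00138
SE(x̄_st) = √1.00138 = 1.00069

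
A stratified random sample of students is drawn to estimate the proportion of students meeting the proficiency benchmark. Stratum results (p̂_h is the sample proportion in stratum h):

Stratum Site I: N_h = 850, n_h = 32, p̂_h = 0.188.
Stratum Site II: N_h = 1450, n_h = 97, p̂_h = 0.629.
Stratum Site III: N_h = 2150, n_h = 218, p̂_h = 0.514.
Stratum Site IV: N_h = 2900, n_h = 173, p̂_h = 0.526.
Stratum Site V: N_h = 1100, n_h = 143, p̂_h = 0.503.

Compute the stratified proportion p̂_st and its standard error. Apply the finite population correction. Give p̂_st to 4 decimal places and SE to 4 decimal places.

p̂_st ≈ 0.5036, SE ≈ 0.0192

N = 8450; stratum weights W_h = N_h/N.
p̂_st = Σ W_h p̂_h = (850·0.188 + 1450·0.629 + 2150·0.514 + 2900·0.526 + 1100·0.503)/8450 = 0.50363
V̂(p̂_st) = Σ W_h² (1 − n_h/N_h) p̂_h(1−p̂_h)/(n_h−1):
  stratum Site I: (850/8450)²·(1 − 32/850)·0.188·0.812/31 = 4.79525e-05
  stratum Site II: (1450/8450)²·(1 − 97/1450)·0.629·0.371/96 = 6.67891e-05
  stratum Site III: (2150/8450)²·(1 − 218/2150)·0.514·0.486/217 = 6.69687e-05
  stratum Site IV: (2900/8450)²·(1 − 173/2900)·0.526·0.474/172 = 0.000160548
  stratum Site V: (1100/8450)²·(1 − 143/1100)·0.503·0.497/142 = 2.59554e-05
V̂(p̂_st) = 0.000368214; SE = √V̂ = 0.0191889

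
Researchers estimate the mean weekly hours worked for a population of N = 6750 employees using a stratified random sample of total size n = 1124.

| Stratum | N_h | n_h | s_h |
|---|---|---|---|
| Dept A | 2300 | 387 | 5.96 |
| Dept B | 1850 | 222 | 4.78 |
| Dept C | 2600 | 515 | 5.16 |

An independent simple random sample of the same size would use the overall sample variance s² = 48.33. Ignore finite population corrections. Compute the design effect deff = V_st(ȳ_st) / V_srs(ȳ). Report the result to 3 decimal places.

deff ≈ 0.606

V̂(ȳ_st) = Σ W_h² s_h²/n_h, with W_h = N_h/N and N = 6750:
  stratum Dept A: (2300/6750)²·5.96²/387 = 0.0106569
  stratum Dept B: (1850/6750)²·4.78²/222 = 0.00773105
  stratum Dept C: (2600/6750)²·5.16²/515 = 0.00767064
V_st = 0.0260586
V_srs = s²/n = 48.33/1124 = 0.0429982
deff = V_st / V_srs = 0.0260586/0.0429982 = 0.6060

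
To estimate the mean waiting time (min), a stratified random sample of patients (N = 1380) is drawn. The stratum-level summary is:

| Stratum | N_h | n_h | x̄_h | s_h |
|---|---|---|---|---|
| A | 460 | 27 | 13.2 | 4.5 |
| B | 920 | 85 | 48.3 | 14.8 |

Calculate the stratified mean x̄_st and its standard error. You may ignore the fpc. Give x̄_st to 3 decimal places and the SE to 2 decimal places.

x̄_st ≈ 36.600, SE ≈ 1.11

x̄_st = Σ W_h x̄_h = (460·13.2 + 920·48.3)/1380 = 36.60000
V̂(x̄_st) = Σ W_h² s_h²/n_h, with W_h = N_h/N and N = 1380:
  stratum A: (460/1380)²·4.5²/27 = 0.0833333
  stratum B: (920/1380)²·14.8²/85 = 1.14531
V̂(x̄_st) = 1.22864
SE(x̄_st) = √1.22864 = 1.10844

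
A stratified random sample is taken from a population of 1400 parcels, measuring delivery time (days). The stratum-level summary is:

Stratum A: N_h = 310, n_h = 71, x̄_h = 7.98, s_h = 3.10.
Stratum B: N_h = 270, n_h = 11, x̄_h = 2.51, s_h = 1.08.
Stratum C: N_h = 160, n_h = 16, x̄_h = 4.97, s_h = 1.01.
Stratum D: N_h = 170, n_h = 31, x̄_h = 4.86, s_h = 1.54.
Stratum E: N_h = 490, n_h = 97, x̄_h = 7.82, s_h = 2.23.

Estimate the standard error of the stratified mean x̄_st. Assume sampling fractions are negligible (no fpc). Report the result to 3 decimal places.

SE(x̄_st) ≈ 0.137

V̂(x̄_st) = Σ W_h² s_h²/n_h, with W_h = N_h/N and N = 1400:
  stratum A: (310/1400)²·3.10²/71 = 0.0066364
  stratum B: (270/1400)²·1.08²/11 = 0.0039439
  stratum C: (160/1400)²·1.01²/16 = 0.000832735
  stratum D: (170/1400)²·1.54²/31 = 0.00112803
  stratum E: (490/1400)²·2.23²/97 = 0.00628021
V̂(x̄_st) = 0.0188213
SE(x̄_st) = √0.0188213 = 0.137191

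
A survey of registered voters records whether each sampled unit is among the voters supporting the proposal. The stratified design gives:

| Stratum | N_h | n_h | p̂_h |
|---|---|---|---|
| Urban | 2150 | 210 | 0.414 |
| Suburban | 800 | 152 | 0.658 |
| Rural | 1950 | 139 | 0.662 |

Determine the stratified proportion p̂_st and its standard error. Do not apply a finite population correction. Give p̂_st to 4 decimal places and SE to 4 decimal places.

p̂_st ≈ 0.5525, SE ≈ 0.0228

N = 4900; stratum weights W_h = N_h/N.
p̂_st = Σ W_h p̂_h = (2150·0.414 + 800·0.658 + 1950·0.662)/4900 = 0.55253
V̂(p̂_st) = Σ W_h² p̂_h(1−p̂_h)/(n_h−1):
  stratum Urban: (2150/4900)²·0.414·0.586/209 = 0.000223479
  stratum Suburban: (800/4900)²·0.658·0.342/151 = 3.97249e-05
  stratum Rural: (1950/4900)²·0.662·0.338/138 = 0.000256787
V̂(p̂_st) = 0.000519991; SE = √V̂ = 0.0228033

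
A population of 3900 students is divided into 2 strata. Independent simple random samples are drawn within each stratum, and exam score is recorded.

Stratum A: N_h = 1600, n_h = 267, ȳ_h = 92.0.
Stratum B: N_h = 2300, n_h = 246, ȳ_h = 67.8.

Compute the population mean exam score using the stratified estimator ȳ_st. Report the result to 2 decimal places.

N = Σ N_h = 3900. Stratum weights W_h = N_h/N.
ȳ_st = (1600·92.0 + 2300·67.8) / 3900 = 77.7282

ȳ_st ≈ 77.73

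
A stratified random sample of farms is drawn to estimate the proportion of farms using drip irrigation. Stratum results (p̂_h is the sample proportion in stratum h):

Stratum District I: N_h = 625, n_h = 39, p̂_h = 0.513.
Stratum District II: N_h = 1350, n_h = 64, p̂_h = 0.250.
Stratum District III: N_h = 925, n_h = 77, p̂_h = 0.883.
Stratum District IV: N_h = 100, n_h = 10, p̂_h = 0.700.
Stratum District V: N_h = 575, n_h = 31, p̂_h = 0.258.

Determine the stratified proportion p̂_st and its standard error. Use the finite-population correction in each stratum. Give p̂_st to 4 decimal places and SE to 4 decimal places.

p̂_st ≈ 0.4736, SE ≈ 0.0291

N = 3575; stratum weights W_h = N_h/N.
p̂_st = Σ W_h p̂_h = (625·0.513 + 1350·0.250 + 925·0.883 + 100·0.700 + 575·0.258)/3575 = 0.47364
V̂(p̂_st) = Σ W_h² (1 − n_h/N_h) p̂_h(1−p̂_h)/(n_h−1):
  stratum District I: (625/3575)²·(1 − 39/625)·0.513·0.487/38 = 0.000188403
  stratum District II: (1350/3575)²·(1 − 64/1350)·0.250·0.750/63 = 0.000404281
  stratum District III: (925/3575)²·(1 − 77/925)·0.883·0.117/76 = 8.34293e-05
  stratum District IV: (100/3575)²·(1 − 10/100)·0.700·0.300/9 = 1.64311e-05
  stratum District V: (575/3575)²·(1 − 31/575)·0.258·0.742/30 = 0.000156177
V̂(p̂_st) = 0.000848722; SE = √V̂ = 0.0291328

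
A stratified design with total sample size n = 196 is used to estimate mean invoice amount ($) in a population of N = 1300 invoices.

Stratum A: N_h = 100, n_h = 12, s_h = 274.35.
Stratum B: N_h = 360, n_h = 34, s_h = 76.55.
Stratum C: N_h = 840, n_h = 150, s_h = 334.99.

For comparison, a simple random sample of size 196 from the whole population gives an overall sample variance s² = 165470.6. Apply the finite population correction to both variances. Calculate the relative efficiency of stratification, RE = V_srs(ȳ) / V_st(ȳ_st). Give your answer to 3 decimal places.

RE ≈ 2.380

V̂(ȳ_st) = Σ W_h² (1 − n_h/N_h) s_h²/n_h, with W_h = N_h/N and N = 1300:
  stratum A: (100/1300)²·(1 − 12/100)·274.35²/12 = 32.6606
  stratum B: (360/1300)²·(1 − 34/360)·76.55²/34 = 11.9686
  stratum C: (840/1300)²·(1 − 150/840)·334.99²/150 = 256.575
V_st = 301.204
V_srs = (1 − 196/1300)·165470.6/196 = 716.953
Relative efficiency = V_srs / V_st = 716.953/301.204 = 2.3803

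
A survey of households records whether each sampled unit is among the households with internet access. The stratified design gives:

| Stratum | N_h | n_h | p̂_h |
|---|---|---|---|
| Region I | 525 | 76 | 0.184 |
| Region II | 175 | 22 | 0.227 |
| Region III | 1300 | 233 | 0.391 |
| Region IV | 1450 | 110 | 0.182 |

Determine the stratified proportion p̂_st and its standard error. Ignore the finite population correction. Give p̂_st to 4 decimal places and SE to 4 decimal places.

N = 3450; stratum weights W_h = N_h/N.
p̂_st = Σ W_h p̂_h = (525·0.184 + 175·0.227 + 1300·0.391 + 1450·0.182)/3450 = 0.26334
V̂(p̂_st) = Σ W_h² p̂_h(1−p̂_h)/(n_h−1):
  stratum Region I: (525/3450)²·0.184·0.816/75 = 4.63583e-05
  stratum Region II: (175/3450)²·0.227·0.773/21 = 2.14993e-05
  stratum Region III: (1300/3450)²·0.391·0.609/232 = 0.000145732
  stratum Region IV: (1450/3450)²·0.182·0.818/109 = 0.000241266
V̂(p̂_st) = 0.000454855; SE = √V̂ = 0.0213273

p̂_st ≈ 0.2633, SE ≈ 0.0213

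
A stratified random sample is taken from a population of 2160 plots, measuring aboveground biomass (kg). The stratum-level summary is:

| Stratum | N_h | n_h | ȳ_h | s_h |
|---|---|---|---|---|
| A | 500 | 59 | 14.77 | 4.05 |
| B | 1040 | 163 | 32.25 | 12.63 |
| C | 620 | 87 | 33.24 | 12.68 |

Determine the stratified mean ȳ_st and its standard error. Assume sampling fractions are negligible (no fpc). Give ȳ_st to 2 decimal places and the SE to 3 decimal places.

ȳ_st ≈ 28.49, SE ≈ 0.628

ȳ_st = Σ W_h ȳ_h = (500·14.77 + 1040·32.25 + 620·33.24)/2160 = 28.48787
V̂(ȳ_st) = Σ W_h² s_h²/n_h, with W_h = N_h/N and N = 2160:
  stratum A: (500/2160)²·4.05²/59 = 0.0148967
  stratum B: (1040/2160)²·12.63²/163 = 0.226871
  stratum C: (620/2160)²·12.68²/87 = 0.152263
V̂(ȳ_st) = 0.394031
SE(ȳ_st) = √0.394031 = 0.627719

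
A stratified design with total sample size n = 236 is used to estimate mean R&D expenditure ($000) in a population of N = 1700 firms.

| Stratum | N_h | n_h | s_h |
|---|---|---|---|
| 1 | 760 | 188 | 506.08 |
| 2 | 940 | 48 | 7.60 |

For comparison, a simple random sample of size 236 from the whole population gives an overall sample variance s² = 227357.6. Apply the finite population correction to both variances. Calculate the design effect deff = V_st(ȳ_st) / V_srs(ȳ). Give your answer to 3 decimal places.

V̂(ȳ_st) = Σ W_h² (1 − n_h/N_h) s_h²/n_h, with W_h = N_h/N and N = 1700:
  stratum 1: (760/1700)²·(1 − 188/760)·506.08²/188 = 204.924
  stratum 2: (940/1700)²·(1 − 48/940)·7.60²/48 = 0.349125
V_st = 205.273
V_srs = (1 − 236/1700)·227357.6/236 = 829.64
deff = V_st / V_srs = 205.273/829.64 = 0.2474

deff ≈ 0.247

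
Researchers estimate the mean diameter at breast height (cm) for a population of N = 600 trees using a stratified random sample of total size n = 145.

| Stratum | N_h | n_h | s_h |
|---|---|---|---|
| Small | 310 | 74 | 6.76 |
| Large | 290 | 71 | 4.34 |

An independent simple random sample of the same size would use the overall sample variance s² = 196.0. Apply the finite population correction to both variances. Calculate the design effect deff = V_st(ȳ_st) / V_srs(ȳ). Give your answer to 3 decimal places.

V̂(ȳ_st) = Σ W_h² (1 − n_h/N_h) s_h²/n_h, with W_h = N_h/N and N = 600:
  stratum Small: (310/600)²·(1 − 74/310)·6.76²/74 = 0.125497
  stratum Large: (290/600)²·(1 − 71/290)·4.34²/71 = 0.0468016
V_st = 0.172298
V_srs = (1 − 145/600)·196.0/145 = 1.02506
deff = V_st / V_srs = 0.172298/1.02506 = 0.1681

deff ≈ 0.168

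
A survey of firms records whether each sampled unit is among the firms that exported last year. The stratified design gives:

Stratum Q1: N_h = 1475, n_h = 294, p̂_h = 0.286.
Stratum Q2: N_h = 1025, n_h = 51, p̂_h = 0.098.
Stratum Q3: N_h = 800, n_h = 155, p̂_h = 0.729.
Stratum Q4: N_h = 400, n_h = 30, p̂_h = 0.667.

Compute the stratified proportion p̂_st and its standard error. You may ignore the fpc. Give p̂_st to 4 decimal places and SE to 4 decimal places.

p̂_st ≈ 0.3709, SE ≈ 0.0199

N = 3700; stratum weights W_h = N_h/N.
p̂_st = Σ W_h p̂_h = (1475·0.286 + 1025·0.098 + 800·0.729 + 400·0.667)/3700 = 0.37089
V̂(p̂_st) = Σ W_h² p̂_h(1−p̂_h)/(n_h−1):
  stratum Q1: (1475/3700)²·0.286·0.714/293 = 0.000110759
  stratum Q2: (1025/3700)²·0.098·0.902/50 = 0.000135677
  stratum Q3: (800/3700)²·0.729·0.271/154 = 5.99726e-05
  stratum Q4: (400/3700)²·0.667·0.333/29 = 8.95135e-05
V̂(p̂_st) = 0.000395922; SE = √V̂ = 0.0198978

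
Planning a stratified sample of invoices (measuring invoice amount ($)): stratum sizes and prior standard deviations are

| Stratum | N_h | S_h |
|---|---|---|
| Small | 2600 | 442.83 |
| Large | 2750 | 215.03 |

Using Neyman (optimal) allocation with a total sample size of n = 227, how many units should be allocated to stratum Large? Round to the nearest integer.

77

Neyman allocation: n_h = n · N_h S_h / Σ N_i S_i, with n = 227.
  stratum Small: N_h·S_h = 2600·442.83 = 1151358.00
  stratum Large: N_h·S_h = 2750·215.03 = 591332.50
Σ N_h S_h = 1742690.50
n for stratum Large = 227·591332.50/1742690.50 = 77.026 → 77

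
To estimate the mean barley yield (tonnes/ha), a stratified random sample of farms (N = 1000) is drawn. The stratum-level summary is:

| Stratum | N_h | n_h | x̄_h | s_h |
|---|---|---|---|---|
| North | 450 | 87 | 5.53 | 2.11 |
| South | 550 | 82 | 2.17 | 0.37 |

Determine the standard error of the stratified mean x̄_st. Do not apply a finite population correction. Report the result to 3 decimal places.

SE(x̄_st) ≈ 0.104

V̂(x̄_st) = Σ W_h² s_h²/n_h, with W_h = N_h/N and N = 1000:
  stratum North: (450/1000)²·2.11²/87 = 0.0103626
  stratum South: (550/1000)²·0.37²/82 = 0.000505027
V̂(x̄_st) = 0.0108677
SE(x̄_st) = √0.0108677 = 0.104248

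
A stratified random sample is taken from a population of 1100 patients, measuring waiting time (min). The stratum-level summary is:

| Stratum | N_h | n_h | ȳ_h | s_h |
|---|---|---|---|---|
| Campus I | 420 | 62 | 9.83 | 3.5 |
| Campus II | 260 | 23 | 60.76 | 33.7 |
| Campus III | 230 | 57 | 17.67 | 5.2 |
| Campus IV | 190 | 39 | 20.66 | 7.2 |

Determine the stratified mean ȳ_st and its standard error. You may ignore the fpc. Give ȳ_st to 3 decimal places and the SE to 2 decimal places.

ȳ_st = Σ W_h ȳ_h = (420·9.83 + 260·60.76 + 230·17.67 + 190·20.66)/1100 = 25.37791
V̂(ȳ_st) = Σ W_h² s_h²/n_h, with W_h = N_h/N and N = 1100:
  stratum Campus I: (420/1100)²·3.5²/62 = 0.0288043
  stratum Campus II: (260/1100)²·33.7²/23 = 2.75863
  stratum Campus III: (230/1100)²·5.2²/57 = 0.0207397
  stratum Campus IV: (190/1100)²·7.2²/39 = 0.0396572
V̂(ȳ_st) = 2.84783
SE(ȳ_st) = √2.84783 = 1.68755

ȳ_st ≈ 25.378, SE ≈ 1.69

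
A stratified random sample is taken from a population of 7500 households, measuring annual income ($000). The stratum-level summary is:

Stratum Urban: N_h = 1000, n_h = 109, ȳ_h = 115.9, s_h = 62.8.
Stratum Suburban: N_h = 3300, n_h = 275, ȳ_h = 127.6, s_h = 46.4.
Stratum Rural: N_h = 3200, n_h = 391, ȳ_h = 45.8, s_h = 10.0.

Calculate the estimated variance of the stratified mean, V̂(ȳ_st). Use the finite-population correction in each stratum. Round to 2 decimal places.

V̂(ȳ_st) ≈ 2.00

V̂(ȳ_st) = Σ W_h² (1 − n_h/N_h) s_h²/n_h, with W_h = N_h/N and N = 7500:
  stratum Urban: (1000/7500)²·(1 − 109/1000)·62.8²/109 = 0.573123
  stratum Suburban: (3300/7500)²·(1 − 275/3300)·46.4²/275 = 1.38938
  stratum Rural: (3200/7500)²·(1 − 391/3200)·10.0²/391 = 0.0408698
V̂(ȳ_st) = 2.00337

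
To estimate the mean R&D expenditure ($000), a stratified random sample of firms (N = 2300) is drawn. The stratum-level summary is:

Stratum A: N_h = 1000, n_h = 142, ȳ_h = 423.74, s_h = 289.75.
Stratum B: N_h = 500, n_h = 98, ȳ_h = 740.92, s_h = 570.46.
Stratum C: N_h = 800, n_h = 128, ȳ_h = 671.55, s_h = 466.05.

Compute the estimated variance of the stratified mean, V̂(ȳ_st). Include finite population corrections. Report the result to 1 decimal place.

V̂(ȳ_st) = Σ W_h² (1 − n_h/N_h) s_h²/n_h, with W_h = N_h/N and N = 2300:
  stratum A: (1000/2300)²·(1 − 142/1000)·289.75²/142 = 95.8937
  stratum B: (500/2300)²·(1 − 98/500)·570.46²/98 = 126.172
  stratum C: (800/2300)²·(1 − 128/800)·466.05²/128 = 172.448
V̂(ȳ_st) = 394.514

V̂(ȳ_st) ≈ 394.5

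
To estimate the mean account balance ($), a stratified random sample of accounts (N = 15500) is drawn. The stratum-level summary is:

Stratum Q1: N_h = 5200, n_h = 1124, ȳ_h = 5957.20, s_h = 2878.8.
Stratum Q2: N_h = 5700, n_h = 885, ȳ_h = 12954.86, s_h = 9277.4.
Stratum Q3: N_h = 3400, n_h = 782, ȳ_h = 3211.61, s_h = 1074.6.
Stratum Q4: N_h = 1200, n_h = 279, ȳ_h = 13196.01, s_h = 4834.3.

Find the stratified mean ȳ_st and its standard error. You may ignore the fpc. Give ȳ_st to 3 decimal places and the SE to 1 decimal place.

ȳ_st = Σ W_h ȳ_h = (5200·5957.20 + 5700·12954.86 + 3400·3211.61 + 1200·13196.01)/15500 = 8488.69858
V̂(ȳ_st) = Σ W_h² s_h²/n_h, with W_h = N_h/N and N = 15500:
  stratum Q1: (5200/15500)²·2878.8²/1124 = 829.851
  stratum Q2: (5700/15500)²·9277.4²/885 = 13152.1
  stratum Q3: (3400/15500)²·1074.6²/782 = 71.0528
  stratum Q4: (1200/15500)²·4834.3²/279 = 502.067
V̂(ȳ_st) = 14555.1
SE(ȳ_st) = √14555.1 = 120.644

ȳ_st ≈ 8488.699, SE ≈ 120.6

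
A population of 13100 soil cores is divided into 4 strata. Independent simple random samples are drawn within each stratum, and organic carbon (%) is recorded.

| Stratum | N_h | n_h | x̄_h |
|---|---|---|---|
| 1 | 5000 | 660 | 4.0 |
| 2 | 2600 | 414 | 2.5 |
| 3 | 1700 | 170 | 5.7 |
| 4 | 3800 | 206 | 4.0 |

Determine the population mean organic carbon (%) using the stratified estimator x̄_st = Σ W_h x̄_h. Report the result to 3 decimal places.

x̄_st ≈ 3.923

N = Σ N_h = 13100. Stratum weights W_h = N_h/N.
x̄_st = (5000·4.0 + 2600·2.5 + 1700·5.7 + 3800·4.0) / 13100 = 3.92290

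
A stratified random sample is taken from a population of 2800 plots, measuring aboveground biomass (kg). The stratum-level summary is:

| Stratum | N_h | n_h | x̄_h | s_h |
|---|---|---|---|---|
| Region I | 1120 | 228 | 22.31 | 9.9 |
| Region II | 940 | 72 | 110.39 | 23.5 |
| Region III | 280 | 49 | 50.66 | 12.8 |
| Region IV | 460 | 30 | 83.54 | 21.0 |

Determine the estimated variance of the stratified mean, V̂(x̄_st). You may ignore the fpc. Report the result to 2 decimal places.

V̂(x̄_st) = Σ W_h² s_h²/n_h, with W_h = N_h/N and N = 2800:
  stratum Region I: (1120/2800)²·9.9²/228 = 0.0687789
  stratum Region II: (940/2800)²·23.5²/72 = 0.864456
  stratum Region III: (280/2800)²·12.8²/49 = 0.0334367
  stratum Region IV: (460/2800)²·21.0²/30 = 0.39675
V̂(x̄_st) = 1.36342

V̂(x̄_st) ≈ 1.36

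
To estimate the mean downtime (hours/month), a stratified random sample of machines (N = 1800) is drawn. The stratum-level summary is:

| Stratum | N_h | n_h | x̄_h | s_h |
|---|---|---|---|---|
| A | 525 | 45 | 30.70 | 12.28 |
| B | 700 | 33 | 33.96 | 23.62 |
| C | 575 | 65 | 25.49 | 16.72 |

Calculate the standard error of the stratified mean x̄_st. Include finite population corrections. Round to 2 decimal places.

SE(x̄_st) ≈ 1.76

V̂(x̄_st) = Σ W_h² (1 − n_h/N_h) s_h²/n_h, with W_h = N_h/N and N = 1800:
  stratum A: (525/1800)²·(1 − 45/525)·12.28²/45 = 0.260639
  stratum B: (700/1800)²·(1 − 33/700)·23.62²/33 = 2.43627
  stratum C: (575/1800)²·(1 − 65/575)·16.72²/65 = 0.389271
V̂(x̄_st) = 3.08618
SE(x̄_st) = √3.08618 = 1.75675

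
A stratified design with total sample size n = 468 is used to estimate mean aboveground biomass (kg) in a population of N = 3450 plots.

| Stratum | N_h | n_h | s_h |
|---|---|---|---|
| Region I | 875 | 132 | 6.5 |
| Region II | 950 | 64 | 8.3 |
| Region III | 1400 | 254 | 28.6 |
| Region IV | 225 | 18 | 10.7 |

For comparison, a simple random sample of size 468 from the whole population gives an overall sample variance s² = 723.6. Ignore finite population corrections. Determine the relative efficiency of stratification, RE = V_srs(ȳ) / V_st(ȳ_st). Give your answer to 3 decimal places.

V̂(ȳ_st) = Σ W_h² s_h²/n_h, with W_h = N_h/N and N = 3450:
  stratum Region I: (875/3450)²·6.5²/132 = 0.0205888
  stratum Region II: (950/3450)²·8.3²/64 = 0.0816179
  stratum Region III: (1400/3450)²·28.6²/254 = 0.530293
  stratum Region IV: (225/3450)²·10.7²/18 = 0.0270534
V_st = 0.659553
V_srs = s²/n = 723.6/468 = 1.54615
Relative efficiency = V_srs / V_st = 1.54615/0.659553 = 2.3442

RE ≈ 2.344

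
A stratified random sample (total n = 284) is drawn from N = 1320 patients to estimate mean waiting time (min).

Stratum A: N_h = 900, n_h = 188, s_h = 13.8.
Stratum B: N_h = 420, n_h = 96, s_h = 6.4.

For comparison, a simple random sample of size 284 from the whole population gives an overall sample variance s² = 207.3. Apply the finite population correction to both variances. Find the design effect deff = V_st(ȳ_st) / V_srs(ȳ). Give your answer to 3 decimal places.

deff ≈ 0.708

V̂(ȳ_st) = Σ W_h² (1 − n_h/N_h) s_h²/n_h, with W_h = N_h/N and N = 1320:
  stratum A: (900/1320)²·(1 − 188/900)·13.8²/188 = 0.372542
  stratum B: (420/1320)²·(1 − 96/420)·6.4²/96 = 0.0333223
V_st = 0.405864
V_srs = (1 − 284/1320)·207.3/284 = 0.572884
deff = V_st / V_srs = 0.405864/0.572884 = 0.7085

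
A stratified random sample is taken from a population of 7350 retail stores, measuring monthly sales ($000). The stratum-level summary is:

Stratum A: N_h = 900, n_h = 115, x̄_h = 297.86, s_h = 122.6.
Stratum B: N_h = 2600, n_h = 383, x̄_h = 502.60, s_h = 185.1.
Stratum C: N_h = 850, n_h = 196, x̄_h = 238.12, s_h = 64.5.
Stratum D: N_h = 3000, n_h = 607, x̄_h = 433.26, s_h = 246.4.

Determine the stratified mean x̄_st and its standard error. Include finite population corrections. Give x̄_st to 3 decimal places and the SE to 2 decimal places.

x̄_st = Σ W_h x̄_h = (900·297.86 + 2600·502.60 + 850·238.12 + 3000·433.26)/7350 = 418.64163
V̂(x̄_st) = Σ W_h² (1 − n_h/N_h) s_h²/n_h, with W_h = N_h/N and N = 7350:
  stratum A: (900/7350)²·(1 − 115/900)·122.6²/115 = 1.70931
  stratum B: (2600/7350)²·(1 − 383/2600)·185.1²/383 = 9.54505
  stratum C: (850/7350)²·(1 − 196/850)·64.5²/196 = 0.218416
  stratum D: (3000/7350)²·(1 − 607/3000)·246.4²/607 = 13.2917
V̂(x̄_st) = 24.7645
SE(x̄_st) = √24.7645 = 4.9764

x̄_st ≈ 418.642, SE ≈ 4.98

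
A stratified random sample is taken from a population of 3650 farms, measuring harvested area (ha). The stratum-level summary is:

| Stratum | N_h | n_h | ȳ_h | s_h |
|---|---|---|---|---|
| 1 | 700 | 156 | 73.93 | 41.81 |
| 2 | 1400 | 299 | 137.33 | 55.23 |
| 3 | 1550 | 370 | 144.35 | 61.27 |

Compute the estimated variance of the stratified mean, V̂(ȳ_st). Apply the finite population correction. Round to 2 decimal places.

V̂(ȳ_st) ≈ 2.89

V̂(ȳ_st) = Σ W_h² (1 − n_h/N_h) s_h²/n_h, with W_h = N_h/N and N = 3650:
  stratum 1: (700/3650)²·(1 − 156/700)·41.81²/156 = 0.320293
  stratum 2: (1400/3650)²·(1 − 299/1400)·55.23²/299 = 1.18034
  stratum 3: (1550/3650)²·(1 − 370/1550)·61.27²/370 = 1.39291
V̂(ȳ_st) = 2.89354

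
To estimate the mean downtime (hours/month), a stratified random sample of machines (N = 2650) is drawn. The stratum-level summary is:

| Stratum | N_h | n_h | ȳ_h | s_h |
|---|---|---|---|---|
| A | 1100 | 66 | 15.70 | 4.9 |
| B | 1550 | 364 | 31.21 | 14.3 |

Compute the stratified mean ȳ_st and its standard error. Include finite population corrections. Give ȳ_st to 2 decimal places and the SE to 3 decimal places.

ȳ_st = Σ W_h ȳ_h = (1100·15.70 + 1550·31.21)/2650 = 24.77189
V̂(ȳ_st) = Σ W_h² (1 − n_h/N_h) s_h²/n_h, with W_h = N_h/N and N = 2650:
  stratum A: (1100/2650)²·(1 − 66/1100)·4.9²/66 = 0.0589209
  stratum B: (1550/2650)²·(1 − 364/1550)·14.3²/364 = 0.14706
V̂(ȳ_st) = 0.205981
SE(ȳ_st) = √0.205981 = 0.453852

ȳ_st ≈ 24.77, SE ≈ 0.454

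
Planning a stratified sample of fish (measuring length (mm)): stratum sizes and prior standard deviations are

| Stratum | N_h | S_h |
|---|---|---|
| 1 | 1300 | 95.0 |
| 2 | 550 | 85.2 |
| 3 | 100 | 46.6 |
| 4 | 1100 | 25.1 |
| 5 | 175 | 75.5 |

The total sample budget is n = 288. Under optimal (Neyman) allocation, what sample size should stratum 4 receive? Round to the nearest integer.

Neyman allocation: n_h = n · N_h S_h / Σ N_i S_i, with n = 288.
  stratum 1: N_h·S_h = 1300·95.0 = 123500.00
  stratum 2: N_h·S_h = 550·85.2 = 46860.00
  stratum 3: N_h·S_h = 100·46.6 = 4660.00
  stratum 4: N_h·S_h = 1100·25.1 = 27610.00
  stratum 5: N_h·S_h = 175·75.5 = 13212.50
Σ N_h S_h = 215842.50
n for stratum 4 = 288·27610.00/215842.50 = 36.840 → 37

37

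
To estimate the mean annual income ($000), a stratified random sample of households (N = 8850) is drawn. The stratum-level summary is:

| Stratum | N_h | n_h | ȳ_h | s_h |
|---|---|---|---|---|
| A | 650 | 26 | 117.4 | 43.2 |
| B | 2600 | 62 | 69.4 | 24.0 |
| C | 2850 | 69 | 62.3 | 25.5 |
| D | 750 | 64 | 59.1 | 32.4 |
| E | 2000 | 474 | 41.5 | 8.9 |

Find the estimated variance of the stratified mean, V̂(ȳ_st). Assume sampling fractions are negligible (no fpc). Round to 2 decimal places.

V̂(ȳ_st) = Σ W_h² s_h²/n_h, with W_h = N_h/N and N = 8850:
  stratum A: (650/8850)²·43.2²/26 = 0.387199
  stratum B: (2600/8850)²·24.0²/62 = 0.801846
  stratum C: (2850/8850)²·25.5²/69 = 0.977315
  stratum D: (750/8850)²·32.4²/64 = 0.1178
  stratum E: (2000/8850)²·8.9²/474 = 0.00853444
V̂(ȳ_st) = 2.29269

V̂(ȳ_st) ≈ 2.29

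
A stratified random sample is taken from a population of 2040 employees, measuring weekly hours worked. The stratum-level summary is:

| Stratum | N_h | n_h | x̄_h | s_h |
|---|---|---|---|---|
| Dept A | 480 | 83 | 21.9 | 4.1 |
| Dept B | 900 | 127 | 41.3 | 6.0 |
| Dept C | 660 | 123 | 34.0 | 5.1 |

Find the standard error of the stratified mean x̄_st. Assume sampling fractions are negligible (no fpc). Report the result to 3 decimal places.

SE(x̄_st) ≈ 0.298

V̂(x̄_st) = Σ W_h² s_h²/n_h, with W_h = N_h/N and N = 2040:
  stratum Dept A: (480/2040)²·4.1²/83 = 0.0112127
  stratum Dept B: (900/2040)²·6.0²/127 = 0.0551726
  stratum Dept C: (660/2040)²·5.1²/123 = 0.0221341
V̂(x̄_st) = 0.0885195
SE(x̄_st) = √0.0885195 = 0.297522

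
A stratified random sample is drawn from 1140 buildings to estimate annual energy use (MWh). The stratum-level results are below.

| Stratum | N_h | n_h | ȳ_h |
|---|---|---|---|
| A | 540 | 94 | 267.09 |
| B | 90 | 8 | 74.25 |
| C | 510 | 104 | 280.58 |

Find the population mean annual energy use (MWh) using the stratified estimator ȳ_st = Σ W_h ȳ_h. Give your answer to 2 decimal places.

ȳ_st ≈ 257.90

N = Σ N_h = 1140. Stratum weights W_h = N_h/N.
ȳ_st = (540·267.09 + 90·74.25 + 510·280.58) / 1140 = 257.9008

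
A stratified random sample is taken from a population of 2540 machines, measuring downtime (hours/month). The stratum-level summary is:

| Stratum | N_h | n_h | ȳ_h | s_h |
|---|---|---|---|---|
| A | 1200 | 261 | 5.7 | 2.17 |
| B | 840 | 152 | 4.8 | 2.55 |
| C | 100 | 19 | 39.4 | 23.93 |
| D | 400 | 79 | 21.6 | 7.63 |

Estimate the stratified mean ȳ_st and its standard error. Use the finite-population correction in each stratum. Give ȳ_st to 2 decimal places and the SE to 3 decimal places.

ȳ_st ≈ 9.23, SE ≈ 0.244

ȳ_st = Σ W_h ȳ_h = (1200·5.7 + 840·4.8 + 100·39.4 + 400·21.6)/2540 = 9.23307
V̂(ȳ_st) = Σ W_h² (1 − n_h/N_h) s_h²/n_h, with W_h = N_h/N and N = 2540:
  stratum A: (1200/2540)²·(1 − 261/1200)·2.17²/261 = 0.00315107
  stratum B: (840/2540)²·(1 − 152/840)·2.55²/152 = 0.0038321
  stratum C: (100/2540)²·(1 − 19/100)·23.93²/19 = 0.0378398
  stratum D: (400/2540)²·(1 − 79/400)·7.63²/79 = 0.0146663
V̂(ȳ_st) = 0.0594893
SE(ȳ_st) = √0.0594893 = 0.243904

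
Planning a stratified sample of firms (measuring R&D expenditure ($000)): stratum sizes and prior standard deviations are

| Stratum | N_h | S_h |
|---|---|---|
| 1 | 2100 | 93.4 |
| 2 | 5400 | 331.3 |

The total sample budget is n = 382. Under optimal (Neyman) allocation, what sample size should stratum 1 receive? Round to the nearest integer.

Neyman allocation: n_h = n · N_h S_h / Σ N_i S_i, with n = 382.
  stratum 1: N_h·S_h = 2100·93.4 = 196140.00
  stratum 2: N_h·S_h = 5400·331.3 = 1789020.00
Σ N_h S_h = 1985160.00
n for stratum 1 = 382·196140.00/1985160.00 = 37.743 → 38

38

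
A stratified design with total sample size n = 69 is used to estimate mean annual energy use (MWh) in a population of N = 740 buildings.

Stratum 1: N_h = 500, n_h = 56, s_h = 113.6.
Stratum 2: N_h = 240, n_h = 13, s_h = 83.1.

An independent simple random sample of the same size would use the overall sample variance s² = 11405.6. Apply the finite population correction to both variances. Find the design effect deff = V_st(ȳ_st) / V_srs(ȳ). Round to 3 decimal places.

V̂(ȳ_st) = Σ W_h² (1 − n_h/N_h) s_h²/n_h, with W_h = N_h/N and N = 740:
  stratum 1: (500/740)²·(1 − 56/500)·113.6²/56 = 93.4239
  stratum 2: (240/740)²·(1 − 13/240)·83.1²/13 = 52.8485
V_st = 146.272
V_srs = (1 − 69/740)·11405.6/69 = 149.886
deff = V_st / V_srs = 146.272/149.886 = 0.9759

deff ≈ 0.976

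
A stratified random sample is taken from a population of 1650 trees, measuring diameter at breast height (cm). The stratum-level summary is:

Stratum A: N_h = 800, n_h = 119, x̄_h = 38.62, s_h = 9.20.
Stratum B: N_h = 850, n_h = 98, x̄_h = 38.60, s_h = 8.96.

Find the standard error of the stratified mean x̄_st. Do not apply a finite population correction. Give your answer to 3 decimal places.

V̂(x̄_st) = Σ W_h² s_h²/n_h, with W_h = N_h/N and N = 1650:
  stratum A: (800/1650)²·9.20²/119 = 0.167202
  stratum B: (850/1650)²·8.96²/98 = 0.2174
V̂(x̄_st) = 0.384602
SE(x̄_st) = √0.384602 = 0.620163

SE(x̄_st) ≈ 0.620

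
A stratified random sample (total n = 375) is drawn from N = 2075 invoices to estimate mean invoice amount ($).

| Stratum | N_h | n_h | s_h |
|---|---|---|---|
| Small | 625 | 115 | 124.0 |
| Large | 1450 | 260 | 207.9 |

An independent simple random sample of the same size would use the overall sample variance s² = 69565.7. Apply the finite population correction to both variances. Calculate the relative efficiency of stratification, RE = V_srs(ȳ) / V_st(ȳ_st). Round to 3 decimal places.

V̂(ȳ_st) = Σ W_h² (1 − n_h/N_h) s_h²/n_h, with W_h = N_h/N and N = 2075:
  stratum Small: (625/2075)²·(1 − 115/625)·124.0²/115 = 9.89828
  stratum Large: (1450/2075)²·(1 − 260/1450)·207.9²/260 = 66.6215
V_st = 76.5198
V_srs = (1 − 375/2075)·69565.7/375 = 151.983
Relative efficiency = V_srs / V_st = 151.983/76.5198 = 1.9862

RE ≈ 1.986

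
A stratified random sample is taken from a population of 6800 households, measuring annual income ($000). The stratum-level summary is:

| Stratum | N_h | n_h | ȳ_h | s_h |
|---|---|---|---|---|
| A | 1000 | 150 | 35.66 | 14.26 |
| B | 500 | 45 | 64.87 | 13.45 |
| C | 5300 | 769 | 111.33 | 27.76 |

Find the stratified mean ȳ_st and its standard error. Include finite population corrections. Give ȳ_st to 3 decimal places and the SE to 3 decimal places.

ȳ_st ≈ 96.786, SE ≈ 0.752

ȳ_st = Σ W_h ȳ_h = (1000·35.66 + 500·64.87 + 5300·111.33)/6800 = 96.78588
V̂(ȳ_st) = Σ W_h² (1 − n_h/N_h) s_h²/n_h, with W_h = N_h/N and N = 6800:
  stratum A: (1000/6800)²·(1 − 150/1000)·14.26²/150 = 0.02492
  stratum B: (500/6800)²·(1 − 45/500)·13.45²/45 = 0.0197786
  stratum C: (5300/6800)²·(1 − 769/5300)·27.76²/769 = 0.520433
V̂(ȳ_st) = 0.565131
SE(ȳ_st) = √0.565131 = 0.751752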